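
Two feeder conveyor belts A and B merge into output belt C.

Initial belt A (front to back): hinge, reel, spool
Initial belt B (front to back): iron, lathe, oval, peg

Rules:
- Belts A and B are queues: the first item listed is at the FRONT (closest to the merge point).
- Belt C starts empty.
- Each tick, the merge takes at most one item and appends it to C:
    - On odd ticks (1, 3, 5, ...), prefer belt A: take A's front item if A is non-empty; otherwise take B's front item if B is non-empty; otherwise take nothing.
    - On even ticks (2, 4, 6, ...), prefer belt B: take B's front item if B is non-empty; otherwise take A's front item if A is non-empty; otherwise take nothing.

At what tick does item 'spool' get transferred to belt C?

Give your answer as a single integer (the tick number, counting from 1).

Tick 1: prefer A, take hinge from A; A=[reel,spool] B=[iron,lathe,oval,peg] C=[hinge]
Tick 2: prefer B, take iron from B; A=[reel,spool] B=[lathe,oval,peg] C=[hinge,iron]
Tick 3: prefer A, take reel from A; A=[spool] B=[lathe,oval,peg] C=[hinge,iron,reel]
Tick 4: prefer B, take lathe from B; A=[spool] B=[oval,peg] C=[hinge,iron,reel,lathe]
Tick 5: prefer A, take spool from A; A=[-] B=[oval,peg] C=[hinge,iron,reel,lathe,spool]

Answer: 5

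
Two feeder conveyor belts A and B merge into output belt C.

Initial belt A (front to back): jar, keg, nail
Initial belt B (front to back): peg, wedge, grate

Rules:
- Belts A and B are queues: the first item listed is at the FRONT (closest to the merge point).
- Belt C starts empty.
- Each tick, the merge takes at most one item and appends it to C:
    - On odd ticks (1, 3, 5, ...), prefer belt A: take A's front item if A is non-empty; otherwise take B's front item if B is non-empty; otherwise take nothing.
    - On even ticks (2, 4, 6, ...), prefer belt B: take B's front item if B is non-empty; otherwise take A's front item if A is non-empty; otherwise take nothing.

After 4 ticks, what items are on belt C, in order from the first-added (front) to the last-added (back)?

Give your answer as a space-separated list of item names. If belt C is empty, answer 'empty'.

Tick 1: prefer A, take jar from A; A=[keg,nail] B=[peg,wedge,grate] C=[jar]
Tick 2: prefer B, take peg from B; A=[keg,nail] B=[wedge,grate] C=[jar,peg]
Tick 3: prefer A, take keg from A; A=[nail] B=[wedge,grate] C=[jar,peg,keg]
Tick 4: prefer B, take wedge from B; A=[nail] B=[grate] C=[jar,peg,keg,wedge]

Answer: jar peg keg wedge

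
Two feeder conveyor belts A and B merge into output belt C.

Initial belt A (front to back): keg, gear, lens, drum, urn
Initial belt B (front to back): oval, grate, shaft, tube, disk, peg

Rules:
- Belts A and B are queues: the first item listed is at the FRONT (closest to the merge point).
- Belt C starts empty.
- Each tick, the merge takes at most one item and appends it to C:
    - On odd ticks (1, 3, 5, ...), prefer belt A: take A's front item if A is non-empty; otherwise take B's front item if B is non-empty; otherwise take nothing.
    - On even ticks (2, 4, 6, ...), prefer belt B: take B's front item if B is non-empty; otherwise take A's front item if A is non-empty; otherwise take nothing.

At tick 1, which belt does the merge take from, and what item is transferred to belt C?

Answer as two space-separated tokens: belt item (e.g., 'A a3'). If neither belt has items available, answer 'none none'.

Tick 1: prefer A, take keg from A; A=[gear,lens,drum,urn] B=[oval,grate,shaft,tube,disk,peg] C=[keg]

Answer: A keg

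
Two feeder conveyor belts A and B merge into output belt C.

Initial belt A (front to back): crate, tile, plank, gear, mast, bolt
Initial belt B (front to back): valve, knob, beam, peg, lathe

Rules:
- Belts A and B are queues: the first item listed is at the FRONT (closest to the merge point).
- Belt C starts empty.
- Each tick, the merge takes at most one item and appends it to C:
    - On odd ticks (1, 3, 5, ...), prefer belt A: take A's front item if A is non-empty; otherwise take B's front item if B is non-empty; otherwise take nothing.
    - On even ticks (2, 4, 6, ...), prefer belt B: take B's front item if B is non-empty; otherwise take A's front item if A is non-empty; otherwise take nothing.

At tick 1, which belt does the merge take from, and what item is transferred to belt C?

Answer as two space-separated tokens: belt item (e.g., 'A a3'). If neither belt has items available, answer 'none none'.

Tick 1: prefer A, take crate from A; A=[tile,plank,gear,mast,bolt] B=[valve,knob,beam,peg,lathe] C=[crate]

Answer: A crate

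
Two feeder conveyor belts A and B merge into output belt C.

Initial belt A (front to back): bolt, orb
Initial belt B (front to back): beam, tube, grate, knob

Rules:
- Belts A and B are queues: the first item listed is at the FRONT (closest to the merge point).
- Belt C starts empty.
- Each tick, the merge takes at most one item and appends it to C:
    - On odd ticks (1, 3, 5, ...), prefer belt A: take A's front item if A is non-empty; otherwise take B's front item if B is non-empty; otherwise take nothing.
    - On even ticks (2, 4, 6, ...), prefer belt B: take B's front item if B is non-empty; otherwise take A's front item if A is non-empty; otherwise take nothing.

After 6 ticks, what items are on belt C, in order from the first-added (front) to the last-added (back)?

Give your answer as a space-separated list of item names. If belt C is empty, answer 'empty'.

Tick 1: prefer A, take bolt from A; A=[orb] B=[beam,tube,grate,knob] C=[bolt]
Tick 2: prefer B, take beam from B; A=[orb] B=[tube,grate,knob] C=[bolt,beam]
Tick 3: prefer A, take orb from A; A=[-] B=[tube,grate,knob] C=[bolt,beam,orb]
Tick 4: prefer B, take tube from B; A=[-] B=[grate,knob] C=[bolt,beam,orb,tube]
Tick 5: prefer A, take grate from B; A=[-] B=[knob] C=[bolt,beam,orb,tube,grate]
Tick 6: prefer B, take knob from B; A=[-] B=[-] C=[bolt,beam,orb,tube,grate,knob]

Answer: bolt beam orb tube grate knob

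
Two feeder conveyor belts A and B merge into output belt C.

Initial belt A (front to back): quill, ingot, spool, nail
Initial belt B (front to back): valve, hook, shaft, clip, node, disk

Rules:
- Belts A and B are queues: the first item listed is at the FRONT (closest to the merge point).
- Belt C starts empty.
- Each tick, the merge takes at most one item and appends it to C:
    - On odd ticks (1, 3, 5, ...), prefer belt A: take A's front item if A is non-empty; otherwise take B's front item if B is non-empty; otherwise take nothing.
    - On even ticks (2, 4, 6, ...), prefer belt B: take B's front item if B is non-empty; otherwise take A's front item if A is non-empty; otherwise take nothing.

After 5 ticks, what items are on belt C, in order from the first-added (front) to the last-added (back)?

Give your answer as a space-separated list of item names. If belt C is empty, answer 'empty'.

Tick 1: prefer A, take quill from A; A=[ingot,spool,nail] B=[valve,hook,shaft,clip,node,disk] C=[quill]
Tick 2: prefer B, take valve from B; A=[ingot,spool,nail] B=[hook,shaft,clip,node,disk] C=[quill,valve]
Tick 3: prefer A, take ingot from A; A=[spool,nail] B=[hook,shaft,clip,node,disk] C=[quill,valve,ingot]
Tick 4: prefer B, take hook from B; A=[spool,nail] B=[shaft,clip,node,disk] C=[quill,valve,ingot,hook]
Tick 5: prefer A, take spool from A; A=[nail] B=[shaft,clip,node,disk] C=[quill,valve,ingot,hook,spool]

Answer: quill valve ingot hook spool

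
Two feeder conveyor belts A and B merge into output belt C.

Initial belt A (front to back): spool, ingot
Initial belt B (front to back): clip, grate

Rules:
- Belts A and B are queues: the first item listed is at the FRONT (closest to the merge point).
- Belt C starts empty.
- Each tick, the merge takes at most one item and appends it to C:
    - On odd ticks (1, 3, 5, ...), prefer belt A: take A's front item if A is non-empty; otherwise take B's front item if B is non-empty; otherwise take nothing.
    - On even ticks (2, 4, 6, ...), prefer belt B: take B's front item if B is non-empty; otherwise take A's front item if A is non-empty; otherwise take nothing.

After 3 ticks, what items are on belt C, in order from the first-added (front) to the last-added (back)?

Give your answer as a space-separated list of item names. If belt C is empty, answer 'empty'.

Tick 1: prefer A, take spool from A; A=[ingot] B=[clip,grate] C=[spool]
Tick 2: prefer B, take clip from B; A=[ingot] B=[grate] C=[spool,clip]
Tick 3: prefer A, take ingot from A; A=[-] B=[grate] C=[spool,clip,ingot]

Answer: spool clip ingot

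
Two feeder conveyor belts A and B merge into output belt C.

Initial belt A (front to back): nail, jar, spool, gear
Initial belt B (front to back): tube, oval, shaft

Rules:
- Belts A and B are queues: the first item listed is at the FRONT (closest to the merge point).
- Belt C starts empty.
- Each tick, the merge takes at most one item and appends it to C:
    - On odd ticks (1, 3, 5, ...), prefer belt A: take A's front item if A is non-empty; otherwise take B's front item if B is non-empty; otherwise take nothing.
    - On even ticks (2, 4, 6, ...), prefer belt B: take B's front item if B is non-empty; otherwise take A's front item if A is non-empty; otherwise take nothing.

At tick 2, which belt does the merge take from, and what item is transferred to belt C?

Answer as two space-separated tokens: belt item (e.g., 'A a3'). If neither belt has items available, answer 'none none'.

Tick 1: prefer A, take nail from A; A=[jar,spool,gear] B=[tube,oval,shaft] C=[nail]
Tick 2: prefer B, take tube from B; A=[jar,spool,gear] B=[oval,shaft] C=[nail,tube]

Answer: B tube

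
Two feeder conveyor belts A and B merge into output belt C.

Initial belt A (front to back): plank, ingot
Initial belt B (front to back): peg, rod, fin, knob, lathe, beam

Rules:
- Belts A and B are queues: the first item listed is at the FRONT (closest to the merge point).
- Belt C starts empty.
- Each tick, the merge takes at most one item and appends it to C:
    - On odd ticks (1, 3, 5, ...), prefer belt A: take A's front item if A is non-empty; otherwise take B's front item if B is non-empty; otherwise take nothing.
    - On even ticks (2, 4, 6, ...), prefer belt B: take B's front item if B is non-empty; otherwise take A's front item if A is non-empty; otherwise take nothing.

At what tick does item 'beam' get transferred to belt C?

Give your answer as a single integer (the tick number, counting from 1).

Tick 1: prefer A, take plank from A; A=[ingot] B=[peg,rod,fin,knob,lathe,beam] C=[plank]
Tick 2: prefer B, take peg from B; A=[ingot] B=[rod,fin,knob,lathe,beam] C=[plank,peg]
Tick 3: prefer A, take ingot from A; A=[-] B=[rod,fin,knob,lathe,beam] C=[plank,peg,ingot]
Tick 4: prefer B, take rod from B; A=[-] B=[fin,knob,lathe,beam] C=[plank,peg,ingot,rod]
Tick 5: prefer A, take fin from B; A=[-] B=[knob,lathe,beam] C=[plank,peg,ingot,rod,fin]
Tick 6: prefer B, take knob from B; A=[-] B=[lathe,beam] C=[plank,peg,ingot,rod,fin,knob]
Tick 7: prefer A, take lathe from B; A=[-] B=[beam] C=[plank,peg,ingot,rod,fin,knob,lathe]
Tick 8: prefer B, take beam from B; A=[-] B=[-] C=[plank,peg,ingot,rod,fin,knob,lathe,beam]

Answer: 8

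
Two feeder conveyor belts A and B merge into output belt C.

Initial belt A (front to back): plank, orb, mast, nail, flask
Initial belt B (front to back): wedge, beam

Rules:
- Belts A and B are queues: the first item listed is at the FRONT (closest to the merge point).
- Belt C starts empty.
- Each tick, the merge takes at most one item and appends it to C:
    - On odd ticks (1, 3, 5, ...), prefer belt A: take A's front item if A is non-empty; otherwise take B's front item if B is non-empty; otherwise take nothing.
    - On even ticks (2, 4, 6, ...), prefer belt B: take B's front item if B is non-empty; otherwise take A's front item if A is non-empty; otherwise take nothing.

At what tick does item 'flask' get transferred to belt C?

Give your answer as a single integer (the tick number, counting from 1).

Tick 1: prefer A, take plank from A; A=[orb,mast,nail,flask] B=[wedge,beam] C=[plank]
Tick 2: prefer B, take wedge from B; A=[orb,mast,nail,flask] B=[beam] C=[plank,wedge]
Tick 3: prefer A, take orb from A; A=[mast,nail,flask] B=[beam] C=[plank,wedge,orb]
Tick 4: prefer B, take beam from B; A=[mast,nail,flask] B=[-] C=[plank,wedge,orb,beam]
Tick 5: prefer A, take mast from A; A=[nail,flask] B=[-] C=[plank,wedge,orb,beam,mast]
Tick 6: prefer B, take nail from A; A=[flask] B=[-] C=[plank,wedge,orb,beam,mast,nail]
Tick 7: prefer A, take flask from A; A=[-] B=[-] C=[plank,wedge,orb,beam,mast,nail,flask]

Answer: 7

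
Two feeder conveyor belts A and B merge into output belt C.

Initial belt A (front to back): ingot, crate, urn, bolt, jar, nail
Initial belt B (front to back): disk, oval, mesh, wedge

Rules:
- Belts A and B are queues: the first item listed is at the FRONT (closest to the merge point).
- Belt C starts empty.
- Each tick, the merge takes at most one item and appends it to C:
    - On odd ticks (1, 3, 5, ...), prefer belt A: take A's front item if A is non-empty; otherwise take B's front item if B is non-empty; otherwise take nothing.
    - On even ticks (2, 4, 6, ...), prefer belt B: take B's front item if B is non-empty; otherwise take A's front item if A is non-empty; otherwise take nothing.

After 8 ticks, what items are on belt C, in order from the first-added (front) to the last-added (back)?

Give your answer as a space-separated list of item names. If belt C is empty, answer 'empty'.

Answer: ingot disk crate oval urn mesh bolt wedge

Derivation:
Tick 1: prefer A, take ingot from A; A=[crate,urn,bolt,jar,nail] B=[disk,oval,mesh,wedge] C=[ingot]
Tick 2: prefer B, take disk from B; A=[crate,urn,bolt,jar,nail] B=[oval,mesh,wedge] C=[ingot,disk]
Tick 3: prefer A, take crate from A; A=[urn,bolt,jar,nail] B=[oval,mesh,wedge] C=[ingot,disk,crate]
Tick 4: prefer B, take oval from B; A=[urn,bolt,jar,nail] B=[mesh,wedge] C=[ingot,disk,crate,oval]
Tick 5: prefer A, take urn from A; A=[bolt,jar,nail] B=[mesh,wedge] C=[ingot,disk,crate,oval,urn]
Tick 6: prefer B, take mesh from B; A=[bolt,jar,nail] B=[wedge] C=[ingot,disk,crate,oval,urn,mesh]
Tick 7: prefer A, take bolt from A; A=[jar,nail] B=[wedge] C=[ingot,disk,crate,oval,urn,mesh,bolt]
Tick 8: prefer B, take wedge from B; A=[jar,nail] B=[-] C=[ingot,disk,crate,oval,urn,mesh,bolt,wedge]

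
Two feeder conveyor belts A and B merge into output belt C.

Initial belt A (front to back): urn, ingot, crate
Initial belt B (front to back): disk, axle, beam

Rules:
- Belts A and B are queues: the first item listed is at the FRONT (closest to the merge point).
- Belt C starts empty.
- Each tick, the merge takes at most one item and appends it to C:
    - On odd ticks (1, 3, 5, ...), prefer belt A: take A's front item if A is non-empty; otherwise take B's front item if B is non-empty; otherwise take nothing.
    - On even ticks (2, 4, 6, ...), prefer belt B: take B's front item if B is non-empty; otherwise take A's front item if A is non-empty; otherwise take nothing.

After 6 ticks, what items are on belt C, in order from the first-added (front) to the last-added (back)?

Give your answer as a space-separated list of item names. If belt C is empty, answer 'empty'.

Tick 1: prefer A, take urn from A; A=[ingot,crate] B=[disk,axle,beam] C=[urn]
Tick 2: prefer B, take disk from B; A=[ingot,crate] B=[axle,beam] C=[urn,disk]
Tick 3: prefer A, take ingot from A; A=[crate] B=[axle,beam] C=[urn,disk,ingot]
Tick 4: prefer B, take axle from B; A=[crate] B=[beam] C=[urn,disk,ingot,axle]
Tick 5: prefer A, take crate from A; A=[-] B=[beam] C=[urn,disk,ingot,axle,crate]
Tick 6: prefer B, take beam from B; A=[-] B=[-] C=[urn,disk,ingot,axle,crate,beam]

Answer: urn disk ingot axle crate beam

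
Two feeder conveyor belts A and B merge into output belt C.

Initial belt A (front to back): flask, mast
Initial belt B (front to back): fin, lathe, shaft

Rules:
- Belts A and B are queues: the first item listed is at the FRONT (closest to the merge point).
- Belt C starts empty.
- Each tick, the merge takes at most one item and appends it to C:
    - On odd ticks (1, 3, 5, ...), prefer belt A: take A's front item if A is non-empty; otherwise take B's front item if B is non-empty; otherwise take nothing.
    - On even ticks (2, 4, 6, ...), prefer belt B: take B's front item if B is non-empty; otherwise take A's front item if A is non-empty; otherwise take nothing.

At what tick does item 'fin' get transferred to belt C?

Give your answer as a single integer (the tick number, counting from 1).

Answer: 2

Derivation:
Tick 1: prefer A, take flask from A; A=[mast] B=[fin,lathe,shaft] C=[flask]
Tick 2: prefer B, take fin from B; A=[mast] B=[lathe,shaft] C=[flask,fin]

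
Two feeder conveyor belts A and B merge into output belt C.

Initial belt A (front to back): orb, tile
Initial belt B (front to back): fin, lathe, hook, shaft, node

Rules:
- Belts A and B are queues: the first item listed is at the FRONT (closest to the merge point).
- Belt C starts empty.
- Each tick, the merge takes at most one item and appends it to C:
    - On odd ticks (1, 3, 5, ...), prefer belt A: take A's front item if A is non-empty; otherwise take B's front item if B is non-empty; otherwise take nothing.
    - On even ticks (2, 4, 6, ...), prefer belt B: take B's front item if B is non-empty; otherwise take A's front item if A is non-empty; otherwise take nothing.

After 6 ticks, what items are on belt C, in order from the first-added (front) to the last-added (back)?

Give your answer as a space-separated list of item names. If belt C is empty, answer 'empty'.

Tick 1: prefer A, take orb from A; A=[tile] B=[fin,lathe,hook,shaft,node] C=[orb]
Tick 2: prefer B, take fin from B; A=[tile] B=[lathe,hook,shaft,node] C=[orb,fin]
Tick 3: prefer A, take tile from A; A=[-] B=[lathe,hook,shaft,node] C=[orb,fin,tile]
Tick 4: prefer B, take lathe from B; A=[-] B=[hook,shaft,node] C=[orb,fin,tile,lathe]
Tick 5: prefer A, take hook from B; A=[-] B=[shaft,node] C=[orb,fin,tile,lathe,hook]
Tick 6: prefer B, take shaft from B; A=[-] B=[node] C=[orb,fin,tile,lathe,hook,shaft]

Answer: orb fin tile lathe hook shaft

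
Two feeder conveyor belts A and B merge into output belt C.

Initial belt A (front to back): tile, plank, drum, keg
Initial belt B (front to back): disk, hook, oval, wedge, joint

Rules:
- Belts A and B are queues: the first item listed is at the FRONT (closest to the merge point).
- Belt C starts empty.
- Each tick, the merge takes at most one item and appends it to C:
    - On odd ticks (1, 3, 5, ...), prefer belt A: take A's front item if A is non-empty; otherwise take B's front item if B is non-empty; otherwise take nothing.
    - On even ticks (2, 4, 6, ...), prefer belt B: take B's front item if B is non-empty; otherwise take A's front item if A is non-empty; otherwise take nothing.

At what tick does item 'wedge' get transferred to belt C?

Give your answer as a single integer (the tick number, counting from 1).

Answer: 8

Derivation:
Tick 1: prefer A, take tile from A; A=[plank,drum,keg] B=[disk,hook,oval,wedge,joint] C=[tile]
Tick 2: prefer B, take disk from B; A=[plank,drum,keg] B=[hook,oval,wedge,joint] C=[tile,disk]
Tick 3: prefer A, take plank from A; A=[drum,keg] B=[hook,oval,wedge,joint] C=[tile,disk,plank]
Tick 4: prefer B, take hook from B; A=[drum,keg] B=[oval,wedge,joint] C=[tile,disk,plank,hook]
Tick 5: prefer A, take drum from A; A=[keg] B=[oval,wedge,joint] C=[tile,disk,plank,hook,drum]
Tick 6: prefer B, take oval from B; A=[keg] B=[wedge,joint] C=[tile,disk,plank,hook,drum,oval]
Tick 7: prefer A, take keg from A; A=[-] B=[wedge,joint] C=[tile,disk,plank,hook,drum,oval,keg]
Tick 8: prefer B, take wedge from B; A=[-] B=[joint] C=[tile,disk,plank,hook,drum,oval,keg,wedge]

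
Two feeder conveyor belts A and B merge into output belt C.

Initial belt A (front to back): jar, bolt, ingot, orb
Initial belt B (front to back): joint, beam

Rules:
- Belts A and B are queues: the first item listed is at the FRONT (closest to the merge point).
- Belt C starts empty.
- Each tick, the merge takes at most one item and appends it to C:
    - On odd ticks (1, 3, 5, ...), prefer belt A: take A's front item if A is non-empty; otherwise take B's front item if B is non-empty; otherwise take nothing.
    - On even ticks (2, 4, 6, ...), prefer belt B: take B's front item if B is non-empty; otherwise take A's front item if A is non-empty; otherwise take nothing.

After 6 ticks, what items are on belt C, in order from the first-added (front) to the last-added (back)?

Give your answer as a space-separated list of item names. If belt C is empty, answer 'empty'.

Tick 1: prefer A, take jar from A; A=[bolt,ingot,orb] B=[joint,beam] C=[jar]
Tick 2: prefer B, take joint from B; A=[bolt,ingot,orb] B=[beam] C=[jar,joint]
Tick 3: prefer A, take bolt from A; A=[ingot,orb] B=[beam] C=[jar,joint,bolt]
Tick 4: prefer B, take beam from B; A=[ingot,orb] B=[-] C=[jar,joint,bolt,beam]
Tick 5: prefer A, take ingot from A; A=[orb] B=[-] C=[jar,joint,bolt,beam,ingot]
Tick 6: prefer B, take orb from A; A=[-] B=[-] C=[jar,joint,bolt,beam,ingot,orb]

Answer: jar joint bolt beam ingot orb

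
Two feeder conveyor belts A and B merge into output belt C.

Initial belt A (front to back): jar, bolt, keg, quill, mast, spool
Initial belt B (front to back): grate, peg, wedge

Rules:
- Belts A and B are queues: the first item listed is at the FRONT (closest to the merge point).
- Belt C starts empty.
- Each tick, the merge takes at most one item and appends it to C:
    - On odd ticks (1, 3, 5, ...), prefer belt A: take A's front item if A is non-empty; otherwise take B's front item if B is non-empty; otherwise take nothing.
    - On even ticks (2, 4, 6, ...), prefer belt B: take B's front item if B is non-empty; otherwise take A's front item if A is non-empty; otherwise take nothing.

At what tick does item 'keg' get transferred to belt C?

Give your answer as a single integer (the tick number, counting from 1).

Tick 1: prefer A, take jar from A; A=[bolt,keg,quill,mast,spool] B=[grate,peg,wedge] C=[jar]
Tick 2: prefer B, take grate from B; A=[bolt,keg,quill,mast,spool] B=[peg,wedge] C=[jar,grate]
Tick 3: prefer A, take bolt from A; A=[keg,quill,mast,spool] B=[peg,wedge] C=[jar,grate,bolt]
Tick 4: prefer B, take peg from B; A=[keg,quill,mast,spool] B=[wedge] C=[jar,grate,bolt,peg]
Tick 5: prefer A, take keg from A; A=[quill,mast,spool] B=[wedge] C=[jar,grate,bolt,peg,keg]

Answer: 5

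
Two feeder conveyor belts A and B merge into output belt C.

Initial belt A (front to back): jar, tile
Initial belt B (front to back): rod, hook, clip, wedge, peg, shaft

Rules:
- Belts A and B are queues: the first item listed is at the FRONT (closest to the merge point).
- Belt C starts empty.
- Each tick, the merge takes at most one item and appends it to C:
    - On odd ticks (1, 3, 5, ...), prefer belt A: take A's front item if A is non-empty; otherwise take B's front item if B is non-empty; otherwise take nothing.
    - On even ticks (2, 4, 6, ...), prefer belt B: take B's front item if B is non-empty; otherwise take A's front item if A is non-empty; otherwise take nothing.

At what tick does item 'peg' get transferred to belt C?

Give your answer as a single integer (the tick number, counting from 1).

Tick 1: prefer A, take jar from A; A=[tile] B=[rod,hook,clip,wedge,peg,shaft] C=[jar]
Tick 2: prefer B, take rod from B; A=[tile] B=[hook,clip,wedge,peg,shaft] C=[jar,rod]
Tick 3: prefer A, take tile from A; A=[-] B=[hook,clip,wedge,peg,shaft] C=[jar,rod,tile]
Tick 4: prefer B, take hook from B; A=[-] B=[clip,wedge,peg,shaft] C=[jar,rod,tile,hook]
Tick 5: prefer A, take clip from B; A=[-] B=[wedge,peg,shaft] C=[jar,rod,tile,hook,clip]
Tick 6: prefer B, take wedge from B; A=[-] B=[peg,shaft] C=[jar,rod,tile,hook,clip,wedge]
Tick 7: prefer A, take peg from B; A=[-] B=[shaft] C=[jar,rod,tile,hook,clip,wedge,peg]

Answer: 7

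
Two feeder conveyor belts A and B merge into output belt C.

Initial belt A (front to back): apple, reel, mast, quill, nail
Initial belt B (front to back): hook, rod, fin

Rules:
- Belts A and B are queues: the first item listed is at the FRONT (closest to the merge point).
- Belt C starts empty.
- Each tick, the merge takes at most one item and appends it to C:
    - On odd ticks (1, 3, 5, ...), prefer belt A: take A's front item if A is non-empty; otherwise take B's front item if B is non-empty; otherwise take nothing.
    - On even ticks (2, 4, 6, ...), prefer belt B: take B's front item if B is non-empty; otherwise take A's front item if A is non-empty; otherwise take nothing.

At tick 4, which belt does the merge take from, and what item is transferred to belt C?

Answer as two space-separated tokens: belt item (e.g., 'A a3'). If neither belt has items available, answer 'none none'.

Answer: B rod

Derivation:
Tick 1: prefer A, take apple from A; A=[reel,mast,quill,nail] B=[hook,rod,fin] C=[apple]
Tick 2: prefer B, take hook from B; A=[reel,mast,quill,nail] B=[rod,fin] C=[apple,hook]
Tick 3: prefer A, take reel from A; A=[mast,quill,nail] B=[rod,fin] C=[apple,hook,reel]
Tick 4: prefer B, take rod from B; A=[mast,quill,nail] B=[fin] C=[apple,hook,reel,rod]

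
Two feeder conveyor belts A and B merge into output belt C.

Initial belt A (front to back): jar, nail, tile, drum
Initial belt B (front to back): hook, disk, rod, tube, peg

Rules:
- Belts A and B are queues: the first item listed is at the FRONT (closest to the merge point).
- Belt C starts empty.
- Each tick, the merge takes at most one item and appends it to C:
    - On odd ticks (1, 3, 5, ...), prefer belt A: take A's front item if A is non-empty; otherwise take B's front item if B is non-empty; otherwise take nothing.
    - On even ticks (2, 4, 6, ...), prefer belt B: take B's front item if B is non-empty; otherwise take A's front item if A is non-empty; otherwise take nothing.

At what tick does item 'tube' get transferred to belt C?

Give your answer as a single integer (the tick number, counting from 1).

Answer: 8

Derivation:
Tick 1: prefer A, take jar from A; A=[nail,tile,drum] B=[hook,disk,rod,tube,peg] C=[jar]
Tick 2: prefer B, take hook from B; A=[nail,tile,drum] B=[disk,rod,tube,peg] C=[jar,hook]
Tick 3: prefer A, take nail from A; A=[tile,drum] B=[disk,rod,tube,peg] C=[jar,hook,nail]
Tick 4: prefer B, take disk from B; A=[tile,drum] B=[rod,tube,peg] C=[jar,hook,nail,disk]
Tick 5: prefer A, take tile from A; A=[drum] B=[rod,tube,peg] C=[jar,hook,nail,disk,tile]
Tick 6: prefer B, take rod from B; A=[drum] B=[tube,peg] C=[jar,hook,nail,disk,tile,rod]
Tick 7: prefer A, take drum from A; A=[-] B=[tube,peg] C=[jar,hook,nail,disk,tile,rod,drum]
Tick 8: prefer B, take tube from B; A=[-] B=[peg] C=[jar,hook,nail,disk,tile,rod,drum,tube]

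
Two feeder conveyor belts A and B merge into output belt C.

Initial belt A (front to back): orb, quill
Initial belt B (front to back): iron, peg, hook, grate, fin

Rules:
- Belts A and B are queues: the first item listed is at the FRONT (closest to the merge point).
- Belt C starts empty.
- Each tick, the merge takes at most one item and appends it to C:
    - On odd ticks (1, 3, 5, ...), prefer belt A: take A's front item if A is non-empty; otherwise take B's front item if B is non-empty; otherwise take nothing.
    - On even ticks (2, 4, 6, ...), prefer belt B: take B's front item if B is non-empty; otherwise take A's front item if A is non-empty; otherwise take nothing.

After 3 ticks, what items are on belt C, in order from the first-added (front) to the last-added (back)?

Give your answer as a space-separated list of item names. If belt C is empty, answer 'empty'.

Answer: orb iron quill

Derivation:
Tick 1: prefer A, take orb from A; A=[quill] B=[iron,peg,hook,grate,fin] C=[orb]
Tick 2: prefer B, take iron from B; A=[quill] B=[peg,hook,grate,fin] C=[orb,iron]
Tick 3: prefer A, take quill from A; A=[-] B=[peg,hook,grate,fin] C=[orb,iron,quill]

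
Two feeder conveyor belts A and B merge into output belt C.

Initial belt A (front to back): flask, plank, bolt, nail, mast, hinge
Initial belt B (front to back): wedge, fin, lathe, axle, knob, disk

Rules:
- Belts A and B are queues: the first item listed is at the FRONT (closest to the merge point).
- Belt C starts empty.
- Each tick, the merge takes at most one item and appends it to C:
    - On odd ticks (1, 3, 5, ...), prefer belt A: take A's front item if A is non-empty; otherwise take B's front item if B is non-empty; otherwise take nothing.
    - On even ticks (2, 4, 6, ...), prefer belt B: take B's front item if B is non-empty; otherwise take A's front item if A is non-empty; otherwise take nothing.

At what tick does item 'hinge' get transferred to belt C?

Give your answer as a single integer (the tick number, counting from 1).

Answer: 11

Derivation:
Tick 1: prefer A, take flask from A; A=[plank,bolt,nail,mast,hinge] B=[wedge,fin,lathe,axle,knob,disk] C=[flask]
Tick 2: prefer B, take wedge from B; A=[plank,bolt,nail,mast,hinge] B=[fin,lathe,axle,knob,disk] C=[flask,wedge]
Tick 3: prefer A, take plank from A; A=[bolt,nail,mast,hinge] B=[fin,lathe,axle,knob,disk] C=[flask,wedge,plank]
Tick 4: prefer B, take fin from B; A=[bolt,nail,mast,hinge] B=[lathe,axle,knob,disk] C=[flask,wedge,plank,fin]
Tick 5: prefer A, take bolt from A; A=[nail,mast,hinge] B=[lathe,axle,knob,disk] C=[flask,wedge,plank,fin,bolt]
Tick 6: prefer B, take lathe from B; A=[nail,mast,hinge] B=[axle,knob,disk] C=[flask,wedge,plank,fin,bolt,lathe]
Tick 7: prefer A, take nail from A; A=[mast,hinge] B=[axle,knob,disk] C=[flask,wedge,plank,fin,bolt,lathe,nail]
Tick 8: prefer B, take axle from B; A=[mast,hinge] B=[knob,disk] C=[flask,wedge,plank,fin,bolt,lathe,nail,axle]
Tick 9: prefer A, take mast from A; A=[hinge] B=[knob,disk] C=[flask,wedge,plank,fin,bolt,lathe,nail,axle,mast]
Tick 10: prefer B, take knob from B; A=[hinge] B=[disk] C=[flask,wedge,plank,fin,bolt,lathe,nail,axle,mast,knob]
Tick 11: prefer A, take hinge from A; A=[-] B=[disk] C=[flask,wedge,plank,fin,bolt,lathe,nail,axle,mast,knob,hinge]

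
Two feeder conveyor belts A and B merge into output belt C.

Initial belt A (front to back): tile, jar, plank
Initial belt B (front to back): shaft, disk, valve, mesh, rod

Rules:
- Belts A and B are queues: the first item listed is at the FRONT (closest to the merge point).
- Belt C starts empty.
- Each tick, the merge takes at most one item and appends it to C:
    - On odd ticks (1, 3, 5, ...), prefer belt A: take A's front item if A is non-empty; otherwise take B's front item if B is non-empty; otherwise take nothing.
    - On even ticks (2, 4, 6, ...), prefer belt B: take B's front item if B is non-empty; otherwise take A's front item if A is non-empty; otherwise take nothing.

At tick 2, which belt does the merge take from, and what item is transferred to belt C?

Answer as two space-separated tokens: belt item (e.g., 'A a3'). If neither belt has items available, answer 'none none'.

Answer: B shaft

Derivation:
Tick 1: prefer A, take tile from A; A=[jar,plank] B=[shaft,disk,valve,mesh,rod] C=[tile]
Tick 2: prefer B, take shaft from B; A=[jar,plank] B=[disk,valve,mesh,rod] C=[tile,shaft]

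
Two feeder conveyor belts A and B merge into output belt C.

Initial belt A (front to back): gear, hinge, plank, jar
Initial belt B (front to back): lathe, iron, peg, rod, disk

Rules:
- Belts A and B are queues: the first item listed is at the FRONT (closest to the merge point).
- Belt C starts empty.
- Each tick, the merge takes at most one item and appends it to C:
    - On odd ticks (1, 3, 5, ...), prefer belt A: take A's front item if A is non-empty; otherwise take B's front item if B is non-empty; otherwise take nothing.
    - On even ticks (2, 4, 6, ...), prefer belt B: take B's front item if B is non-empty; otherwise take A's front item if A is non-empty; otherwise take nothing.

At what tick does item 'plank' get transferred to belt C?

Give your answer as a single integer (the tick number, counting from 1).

Answer: 5

Derivation:
Tick 1: prefer A, take gear from A; A=[hinge,plank,jar] B=[lathe,iron,peg,rod,disk] C=[gear]
Tick 2: prefer B, take lathe from B; A=[hinge,plank,jar] B=[iron,peg,rod,disk] C=[gear,lathe]
Tick 3: prefer A, take hinge from A; A=[plank,jar] B=[iron,peg,rod,disk] C=[gear,lathe,hinge]
Tick 4: prefer B, take iron from B; A=[plank,jar] B=[peg,rod,disk] C=[gear,lathe,hinge,iron]
Tick 5: prefer A, take plank from A; A=[jar] B=[peg,rod,disk] C=[gear,lathe,hinge,iron,plank]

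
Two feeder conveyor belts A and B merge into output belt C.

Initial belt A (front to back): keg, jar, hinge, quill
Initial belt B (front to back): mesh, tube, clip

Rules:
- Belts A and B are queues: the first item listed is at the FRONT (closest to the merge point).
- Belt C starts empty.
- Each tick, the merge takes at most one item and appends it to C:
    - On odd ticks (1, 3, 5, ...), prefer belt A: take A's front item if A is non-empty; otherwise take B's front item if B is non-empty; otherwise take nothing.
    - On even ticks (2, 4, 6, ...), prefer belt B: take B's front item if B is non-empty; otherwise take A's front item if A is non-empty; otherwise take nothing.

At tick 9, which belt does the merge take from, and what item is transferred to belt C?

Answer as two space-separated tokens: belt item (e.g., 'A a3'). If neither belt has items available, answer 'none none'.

Tick 1: prefer A, take keg from A; A=[jar,hinge,quill] B=[mesh,tube,clip] C=[keg]
Tick 2: prefer B, take mesh from B; A=[jar,hinge,quill] B=[tube,clip] C=[keg,mesh]
Tick 3: prefer A, take jar from A; A=[hinge,quill] B=[tube,clip] C=[keg,mesh,jar]
Tick 4: prefer B, take tube from B; A=[hinge,quill] B=[clip] C=[keg,mesh,jar,tube]
Tick 5: prefer A, take hinge from A; A=[quill] B=[clip] C=[keg,mesh,jar,tube,hinge]
Tick 6: prefer B, take clip from B; A=[quill] B=[-] C=[keg,mesh,jar,tube,hinge,clip]
Tick 7: prefer A, take quill from A; A=[-] B=[-] C=[keg,mesh,jar,tube,hinge,clip,quill]
Tick 8: prefer B, both empty, nothing taken; A=[-] B=[-] C=[keg,mesh,jar,tube,hinge,clip,quill]
Tick 9: prefer A, both empty, nothing taken; A=[-] B=[-] C=[keg,mesh,jar,tube,hinge,clip,quill]

Answer: none none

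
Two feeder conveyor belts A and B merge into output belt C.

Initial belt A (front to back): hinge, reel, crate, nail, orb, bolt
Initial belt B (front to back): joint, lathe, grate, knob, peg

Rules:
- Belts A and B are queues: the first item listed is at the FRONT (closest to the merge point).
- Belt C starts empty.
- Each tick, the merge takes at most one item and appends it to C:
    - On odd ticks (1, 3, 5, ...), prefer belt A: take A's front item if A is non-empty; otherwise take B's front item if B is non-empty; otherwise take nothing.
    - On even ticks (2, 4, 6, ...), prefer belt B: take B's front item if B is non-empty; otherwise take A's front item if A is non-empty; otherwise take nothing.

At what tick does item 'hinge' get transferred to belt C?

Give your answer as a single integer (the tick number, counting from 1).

Tick 1: prefer A, take hinge from A; A=[reel,crate,nail,orb,bolt] B=[joint,lathe,grate,knob,peg] C=[hinge]

Answer: 1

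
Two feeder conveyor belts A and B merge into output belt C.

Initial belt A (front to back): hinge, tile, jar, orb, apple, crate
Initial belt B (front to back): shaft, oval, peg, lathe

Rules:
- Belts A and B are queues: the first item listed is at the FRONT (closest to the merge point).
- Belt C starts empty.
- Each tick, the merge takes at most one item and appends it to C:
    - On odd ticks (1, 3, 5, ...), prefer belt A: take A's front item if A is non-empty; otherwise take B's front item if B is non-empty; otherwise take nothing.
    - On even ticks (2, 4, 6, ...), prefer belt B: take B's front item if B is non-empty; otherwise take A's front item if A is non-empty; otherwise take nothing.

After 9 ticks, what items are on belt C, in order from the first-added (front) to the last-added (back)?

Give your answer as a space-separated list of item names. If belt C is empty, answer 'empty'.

Answer: hinge shaft tile oval jar peg orb lathe apple

Derivation:
Tick 1: prefer A, take hinge from A; A=[tile,jar,orb,apple,crate] B=[shaft,oval,peg,lathe] C=[hinge]
Tick 2: prefer B, take shaft from B; A=[tile,jar,orb,apple,crate] B=[oval,peg,lathe] C=[hinge,shaft]
Tick 3: prefer A, take tile from A; A=[jar,orb,apple,crate] B=[oval,peg,lathe] C=[hinge,shaft,tile]
Tick 4: prefer B, take oval from B; A=[jar,orb,apple,crate] B=[peg,lathe] C=[hinge,shaft,tile,oval]
Tick 5: prefer A, take jar from A; A=[orb,apple,crate] B=[peg,lathe] C=[hinge,shaft,tile,oval,jar]
Tick 6: prefer B, take peg from B; A=[orb,apple,crate] B=[lathe] C=[hinge,shaft,tile,oval,jar,peg]
Tick 7: prefer A, take orb from A; A=[apple,crate] B=[lathe] C=[hinge,shaft,tile,oval,jar,peg,orb]
Tick 8: prefer B, take lathe from B; A=[apple,crate] B=[-] C=[hinge,shaft,tile,oval,jar,peg,orb,lathe]
Tick 9: prefer A, take apple from A; A=[crate] B=[-] C=[hinge,shaft,tile,oval,jar,peg,orb,lathe,apple]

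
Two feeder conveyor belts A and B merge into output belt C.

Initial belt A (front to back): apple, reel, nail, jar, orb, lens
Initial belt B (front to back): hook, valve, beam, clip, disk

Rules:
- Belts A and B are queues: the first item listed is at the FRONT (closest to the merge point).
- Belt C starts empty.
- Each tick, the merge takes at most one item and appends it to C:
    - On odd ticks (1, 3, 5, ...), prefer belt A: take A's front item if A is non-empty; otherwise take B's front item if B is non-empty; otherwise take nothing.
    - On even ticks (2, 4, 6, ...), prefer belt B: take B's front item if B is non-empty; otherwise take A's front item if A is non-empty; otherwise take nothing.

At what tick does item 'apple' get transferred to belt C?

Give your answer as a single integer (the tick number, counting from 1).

Tick 1: prefer A, take apple from A; A=[reel,nail,jar,orb,lens] B=[hook,valve,beam,clip,disk] C=[apple]

Answer: 1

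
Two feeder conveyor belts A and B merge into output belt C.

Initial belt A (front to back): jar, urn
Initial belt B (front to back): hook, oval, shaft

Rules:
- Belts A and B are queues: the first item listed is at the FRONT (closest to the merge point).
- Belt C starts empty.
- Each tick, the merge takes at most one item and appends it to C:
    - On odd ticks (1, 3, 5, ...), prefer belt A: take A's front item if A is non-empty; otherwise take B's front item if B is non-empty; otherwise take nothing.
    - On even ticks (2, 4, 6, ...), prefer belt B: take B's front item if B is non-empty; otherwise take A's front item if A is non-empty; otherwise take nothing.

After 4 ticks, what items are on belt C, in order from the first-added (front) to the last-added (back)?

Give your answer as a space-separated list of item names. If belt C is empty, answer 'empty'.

Tick 1: prefer A, take jar from A; A=[urn] B=[hook,oval,shaft] C=[jar]
Tick 2: prefer B, take hook from B; A=[urn] B=[oval,shaft] C=[jar,hook]
Tick 3: prefer A, take urn from A; A=[-] B=[oval,shaft] C=[jar,hook,urn]
Tick 4: prefer B, take oval from B; A=[-] B=[shaft] C=[jar,hook,urn,oval]

Answer: jar hook urn oval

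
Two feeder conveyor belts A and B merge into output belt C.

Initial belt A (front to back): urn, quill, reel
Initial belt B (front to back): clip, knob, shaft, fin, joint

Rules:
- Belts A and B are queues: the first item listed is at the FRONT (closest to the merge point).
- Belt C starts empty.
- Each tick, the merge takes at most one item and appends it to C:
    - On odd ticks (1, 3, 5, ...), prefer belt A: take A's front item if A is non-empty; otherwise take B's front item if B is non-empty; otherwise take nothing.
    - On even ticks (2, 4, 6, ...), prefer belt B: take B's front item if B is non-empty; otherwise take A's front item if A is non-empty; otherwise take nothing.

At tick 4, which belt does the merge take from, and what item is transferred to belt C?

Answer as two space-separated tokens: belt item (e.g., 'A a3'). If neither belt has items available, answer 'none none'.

Answer: B knob

Derivation:
Tick 1: prefer A, take urn from A; A=[quill,reel] B=[clip,knob,shaft,fin,joint] C=[urn]
Tick 2: prefer B, take clip from B; A=[quill,reel] B=[knob,shaft,fin,joint] C=[urn,clip]
Tick 3: prefer A, take quill from A; A=[reel] B=[knob,shaft,fin,joint] C=[urn,clip,quill]
Tick 4: prefer B, take knob from B; A=[reel] B=[shaft,fin,joint] C=[urn,clip,quill,knob]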